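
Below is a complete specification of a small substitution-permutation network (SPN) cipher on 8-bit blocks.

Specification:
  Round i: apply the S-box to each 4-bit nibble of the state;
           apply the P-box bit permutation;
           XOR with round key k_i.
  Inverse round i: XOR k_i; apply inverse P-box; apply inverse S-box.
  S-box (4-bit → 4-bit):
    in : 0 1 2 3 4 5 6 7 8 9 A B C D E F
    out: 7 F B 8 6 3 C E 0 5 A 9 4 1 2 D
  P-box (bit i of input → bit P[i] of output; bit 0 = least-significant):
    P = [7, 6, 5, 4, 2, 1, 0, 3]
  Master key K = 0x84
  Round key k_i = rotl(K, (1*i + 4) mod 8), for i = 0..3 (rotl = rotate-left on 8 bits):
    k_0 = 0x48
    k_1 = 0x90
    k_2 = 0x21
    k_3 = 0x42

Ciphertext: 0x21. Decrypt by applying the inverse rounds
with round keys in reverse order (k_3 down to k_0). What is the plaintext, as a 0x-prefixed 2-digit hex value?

s_0 = ciphertext = 0x21
s_1 = InvRound(s_0, k_3) = 0x44
s_2 = InvRound(s_1, k_2) = 0x94
s_3 = InvRound(s_2, k_1) = 0xD8
s_4 = InvRound(s_3, k_0) = 0x8B

0x8B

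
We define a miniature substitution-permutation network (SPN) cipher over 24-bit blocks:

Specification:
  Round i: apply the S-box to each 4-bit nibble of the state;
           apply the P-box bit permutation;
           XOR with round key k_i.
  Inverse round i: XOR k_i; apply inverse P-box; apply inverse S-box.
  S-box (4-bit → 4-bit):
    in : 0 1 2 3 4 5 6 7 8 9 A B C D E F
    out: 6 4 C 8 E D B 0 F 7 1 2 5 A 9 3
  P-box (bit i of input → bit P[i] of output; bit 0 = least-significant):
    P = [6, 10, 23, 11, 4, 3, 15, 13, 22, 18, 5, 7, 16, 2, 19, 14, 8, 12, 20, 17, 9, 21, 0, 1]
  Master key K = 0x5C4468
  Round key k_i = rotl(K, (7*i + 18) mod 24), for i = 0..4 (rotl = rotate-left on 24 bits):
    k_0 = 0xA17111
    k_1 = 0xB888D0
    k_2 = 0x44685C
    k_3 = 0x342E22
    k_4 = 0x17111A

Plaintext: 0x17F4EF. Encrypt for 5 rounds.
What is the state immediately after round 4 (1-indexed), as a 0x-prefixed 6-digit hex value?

0xFEE4B6

s_0 = plaintext = 0x17F4EF
s_1 = Round(s_0, k_0) = 0xA455E4
s_2 = Round(s_1, k_1) = 0x63F660
s_3 = Round(s_2, k_2) = 0xA34EC2
s_4 = Round(s_3, k_3) = 0xFEE4B6
s_5 = Round(s_4, k_4) = 0x305EF2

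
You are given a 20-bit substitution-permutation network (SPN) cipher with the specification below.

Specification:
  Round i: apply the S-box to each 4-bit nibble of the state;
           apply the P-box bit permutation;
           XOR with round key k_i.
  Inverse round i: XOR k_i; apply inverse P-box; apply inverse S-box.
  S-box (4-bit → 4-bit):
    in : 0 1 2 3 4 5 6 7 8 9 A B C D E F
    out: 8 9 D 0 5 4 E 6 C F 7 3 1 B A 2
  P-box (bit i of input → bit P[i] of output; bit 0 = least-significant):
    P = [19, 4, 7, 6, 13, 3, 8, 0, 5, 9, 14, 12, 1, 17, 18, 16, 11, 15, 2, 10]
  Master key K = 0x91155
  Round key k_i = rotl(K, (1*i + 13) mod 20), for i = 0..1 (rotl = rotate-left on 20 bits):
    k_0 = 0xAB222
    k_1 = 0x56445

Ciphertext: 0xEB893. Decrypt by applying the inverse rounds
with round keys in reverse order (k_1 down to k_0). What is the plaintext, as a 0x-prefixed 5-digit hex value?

0xCD7DF

s_0 = ciphertext = 0xEB893
s_1 = InvRound(s_0, k_1) = 0x9D839
s_2 = InvRound(s_1, k_0) = 0xCD7DF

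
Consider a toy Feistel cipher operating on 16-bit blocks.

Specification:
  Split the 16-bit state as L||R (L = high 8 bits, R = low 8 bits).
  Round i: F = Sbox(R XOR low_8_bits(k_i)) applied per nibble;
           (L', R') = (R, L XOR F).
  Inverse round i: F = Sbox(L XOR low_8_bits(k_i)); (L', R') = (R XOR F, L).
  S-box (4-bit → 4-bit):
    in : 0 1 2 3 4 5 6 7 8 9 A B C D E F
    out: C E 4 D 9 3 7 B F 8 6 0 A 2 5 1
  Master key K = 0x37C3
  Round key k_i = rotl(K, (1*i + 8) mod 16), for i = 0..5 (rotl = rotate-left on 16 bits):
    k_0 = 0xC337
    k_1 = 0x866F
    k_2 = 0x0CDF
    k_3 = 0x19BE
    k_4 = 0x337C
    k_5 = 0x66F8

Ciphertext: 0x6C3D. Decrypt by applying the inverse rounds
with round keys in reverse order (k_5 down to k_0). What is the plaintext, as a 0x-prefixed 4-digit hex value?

0x44FF

s_0 = ciphertext = 0x6C3D
s_1 = InvRound(s_0, k_5) = 0xB46C
s_2 = InvRound(s_1, k_4) = 0xC3B4
s_3 = InvRound(s_2, k_3) = 0x06C3
s_4 = InvRound(s_3, k_2) = 0xEB06
s_5 = InvRound(s_4, k_1) = 0xFFEB
s_6 = InvRound(s_5, k_0) = 0x44FF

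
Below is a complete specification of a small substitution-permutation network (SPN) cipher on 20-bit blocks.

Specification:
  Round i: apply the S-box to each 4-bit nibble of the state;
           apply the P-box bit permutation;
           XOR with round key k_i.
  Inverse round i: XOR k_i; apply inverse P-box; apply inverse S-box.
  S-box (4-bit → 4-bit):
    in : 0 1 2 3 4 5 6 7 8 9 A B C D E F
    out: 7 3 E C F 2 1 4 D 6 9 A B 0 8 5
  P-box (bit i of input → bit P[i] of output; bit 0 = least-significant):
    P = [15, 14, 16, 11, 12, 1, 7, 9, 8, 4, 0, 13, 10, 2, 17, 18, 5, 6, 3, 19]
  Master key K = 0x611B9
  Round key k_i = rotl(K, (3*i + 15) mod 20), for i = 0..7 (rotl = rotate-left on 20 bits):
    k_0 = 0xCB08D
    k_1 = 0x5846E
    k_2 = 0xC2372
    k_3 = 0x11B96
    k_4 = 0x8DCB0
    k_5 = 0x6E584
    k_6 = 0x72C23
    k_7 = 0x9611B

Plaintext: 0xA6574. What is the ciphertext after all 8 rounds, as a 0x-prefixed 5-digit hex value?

s_0 = plaintext = 0xA6574
s_1 = Round(s_0, k_0) = 0x57C3D
s_2 = Round(s_1, k_1) = 0x7A7BE
s_3 = Round(s_2, k_2) = 0x82D79
s_4 = Round(s_3, k_3) = 0xE5B3A
s_5 = Round(s_4, k_4) = 0x07624
s_6 = Round(s_5, k_5) = 0x52E6E
s_7 = Round(s_6, k_6) = 0x11467
s_8 = Round(s_7, k_7) = 0x8546E

0x8546E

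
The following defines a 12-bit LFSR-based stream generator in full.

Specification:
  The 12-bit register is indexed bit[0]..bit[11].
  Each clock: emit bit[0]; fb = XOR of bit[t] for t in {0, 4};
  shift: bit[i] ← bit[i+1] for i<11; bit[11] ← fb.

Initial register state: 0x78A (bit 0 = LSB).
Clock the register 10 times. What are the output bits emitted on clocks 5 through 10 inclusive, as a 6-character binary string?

reg_0 = 0x78A
clock 1: out=0, reg = 0x3C5
clock 2: out=1, reg = 0x9E2
clock 3: out=0, reg = 0x4F1
clock 4: out=1, reg = 0x278
clock 5: out=0, reg = 0x93C
clock 6: out=0, reg = 0xC9E
clock 7: out=0, reg = 0xE4F
clock 8: out=1, reg = 0xF27
clock 9: out=1, reg = 0xF93
clock 10: out=1, reg = 0x7C9

000111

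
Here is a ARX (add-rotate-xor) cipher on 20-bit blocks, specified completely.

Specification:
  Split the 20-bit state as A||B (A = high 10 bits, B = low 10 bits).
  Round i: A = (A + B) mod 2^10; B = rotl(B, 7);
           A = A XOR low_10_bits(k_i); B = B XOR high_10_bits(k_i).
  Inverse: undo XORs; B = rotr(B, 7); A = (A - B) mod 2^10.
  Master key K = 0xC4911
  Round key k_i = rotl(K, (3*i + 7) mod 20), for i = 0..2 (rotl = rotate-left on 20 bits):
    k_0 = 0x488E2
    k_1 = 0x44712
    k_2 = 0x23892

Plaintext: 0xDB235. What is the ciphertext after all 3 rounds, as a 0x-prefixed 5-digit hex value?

s_0 = plaintext = 0xDB235
s_1 = Round(s_0, k_0) = 0x50FE4
s_2 = Round(s_1, k_1) = 0x8D76D
s_3 = Round(s_2, k_2) = 0x4C263

0x4C263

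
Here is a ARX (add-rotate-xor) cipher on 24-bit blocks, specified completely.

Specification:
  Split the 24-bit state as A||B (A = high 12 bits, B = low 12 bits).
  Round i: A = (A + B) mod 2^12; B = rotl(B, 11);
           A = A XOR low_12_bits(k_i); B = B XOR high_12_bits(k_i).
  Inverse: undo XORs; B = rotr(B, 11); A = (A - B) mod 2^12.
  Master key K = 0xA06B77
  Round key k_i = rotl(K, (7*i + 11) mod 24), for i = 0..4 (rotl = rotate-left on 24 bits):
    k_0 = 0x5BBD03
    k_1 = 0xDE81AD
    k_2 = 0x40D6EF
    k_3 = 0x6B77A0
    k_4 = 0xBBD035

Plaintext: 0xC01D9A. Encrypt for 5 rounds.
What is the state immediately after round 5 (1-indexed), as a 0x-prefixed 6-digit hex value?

s_0 = plaintext = 0xC01D9A
s_1 = Round(s_0, k_0) = 0x498376
s_2 = Round(s_1, k_1) = 0x9A3C53
s_3 = Round(s_2, k_2) = 0x319A24
s_4 = Round(s_3, k_3) = 0xA9D3A5
s_5 = Round(s_4, k_4) = 0xE7726F

0xE7726F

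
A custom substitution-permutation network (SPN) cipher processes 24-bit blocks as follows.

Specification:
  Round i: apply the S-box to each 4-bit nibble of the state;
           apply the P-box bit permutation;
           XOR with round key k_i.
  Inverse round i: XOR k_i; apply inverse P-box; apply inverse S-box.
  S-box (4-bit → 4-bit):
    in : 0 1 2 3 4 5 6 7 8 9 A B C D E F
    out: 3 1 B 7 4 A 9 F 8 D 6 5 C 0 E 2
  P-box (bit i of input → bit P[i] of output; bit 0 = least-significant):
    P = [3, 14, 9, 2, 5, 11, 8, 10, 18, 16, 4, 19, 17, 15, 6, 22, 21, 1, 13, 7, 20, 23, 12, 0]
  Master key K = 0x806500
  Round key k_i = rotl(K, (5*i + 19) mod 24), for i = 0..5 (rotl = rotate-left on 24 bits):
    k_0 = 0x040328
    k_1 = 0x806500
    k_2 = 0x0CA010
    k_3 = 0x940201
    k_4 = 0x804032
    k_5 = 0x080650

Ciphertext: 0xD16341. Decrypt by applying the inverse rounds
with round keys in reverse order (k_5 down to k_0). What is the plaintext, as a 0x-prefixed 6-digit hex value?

0x6FC5A5

s_0 = ciphertext = 0xD16341
s_1 = InvRound(s_0, k_5) = 0x248ECF
s_2 = InvRound(s_1, k_4) = 0x56AB27
s_3 = InvRound(s_2, k_3) = 0xFA2D38
s_4 = InvRound(s_3, k_2) = 0x012171
s_5 = InvRound(s_4, k_1) = 0x5D4A6F
s_6 = InvRound(s_5, k_0) = 0x6FC5A5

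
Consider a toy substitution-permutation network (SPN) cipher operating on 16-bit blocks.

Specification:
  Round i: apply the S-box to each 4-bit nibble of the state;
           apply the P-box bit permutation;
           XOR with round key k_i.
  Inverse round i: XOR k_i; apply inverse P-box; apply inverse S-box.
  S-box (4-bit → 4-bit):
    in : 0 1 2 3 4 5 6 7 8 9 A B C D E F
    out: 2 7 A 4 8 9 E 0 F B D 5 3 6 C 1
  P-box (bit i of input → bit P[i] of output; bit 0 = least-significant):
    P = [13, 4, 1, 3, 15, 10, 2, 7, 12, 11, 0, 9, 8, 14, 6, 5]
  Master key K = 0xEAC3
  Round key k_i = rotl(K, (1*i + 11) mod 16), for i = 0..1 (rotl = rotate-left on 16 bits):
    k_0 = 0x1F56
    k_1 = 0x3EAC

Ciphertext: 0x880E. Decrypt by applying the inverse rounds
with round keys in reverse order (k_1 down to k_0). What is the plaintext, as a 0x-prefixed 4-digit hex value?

0xD8E4

s_0 = ciphertext = 0x880E
s_1 = InvRound(s_0, k_1) = 0x459B
s_2 = InvRound(s_1, k_0) = 0xD8E4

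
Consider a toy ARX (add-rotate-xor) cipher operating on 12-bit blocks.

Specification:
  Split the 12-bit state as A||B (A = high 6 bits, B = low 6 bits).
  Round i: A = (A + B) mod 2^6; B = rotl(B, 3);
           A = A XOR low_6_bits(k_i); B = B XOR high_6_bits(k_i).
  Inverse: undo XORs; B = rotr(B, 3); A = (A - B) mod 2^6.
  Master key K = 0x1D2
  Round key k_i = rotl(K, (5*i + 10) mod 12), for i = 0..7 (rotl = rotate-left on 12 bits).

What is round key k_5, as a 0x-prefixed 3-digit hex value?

K = 0x1D2
k_0 = rotl(K, (5*0+10) mod 12) = rotl(K, 10) = 0x874
k_1 = rotl(K, (5*1+10) mod 12) = rotl(K, 3) = 0xE90
k_2 = rotl(K, (5*2+10) mod 12) = rotl(K, 8) = 0x21D
k_3 = rotl(K, (5*3+10) mod 12) = rotl(K, 1) = 0x3A4
k_4 = rotl(K, (5*4+10) mod 12) = rotl(K, 6) = 0x487
k_5 = rotl(K, (5*5+10) mod 12) = rotl(K, 11) = 0x0E9

0x0E9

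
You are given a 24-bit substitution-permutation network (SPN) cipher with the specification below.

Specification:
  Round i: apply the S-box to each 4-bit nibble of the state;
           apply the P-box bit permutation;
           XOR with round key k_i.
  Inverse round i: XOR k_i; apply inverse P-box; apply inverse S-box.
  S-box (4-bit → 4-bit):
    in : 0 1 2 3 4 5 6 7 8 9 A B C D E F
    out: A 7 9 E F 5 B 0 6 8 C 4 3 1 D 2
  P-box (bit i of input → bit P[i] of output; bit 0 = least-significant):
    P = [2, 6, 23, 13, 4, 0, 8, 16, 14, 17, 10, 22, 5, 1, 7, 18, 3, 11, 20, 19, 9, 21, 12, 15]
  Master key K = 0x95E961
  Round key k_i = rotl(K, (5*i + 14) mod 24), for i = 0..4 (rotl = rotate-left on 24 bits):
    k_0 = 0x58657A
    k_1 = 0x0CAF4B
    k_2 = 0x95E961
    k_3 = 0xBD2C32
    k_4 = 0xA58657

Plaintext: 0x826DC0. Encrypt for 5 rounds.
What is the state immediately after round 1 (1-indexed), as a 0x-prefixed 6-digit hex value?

s_0 = plaintext = 0x826DC0
s_1 = Round(s_0, k_0) = 0x741501
s_2 = Round(s_1, k_1) = 0x95E3A4
s_3 = Round(s_2, k_2) = 0x424C8D
s_4 = Round(s_3, k_3) = 0x93FF9D
s_5 = Round(s_4, k_4) = 0xBE0E51

0x741501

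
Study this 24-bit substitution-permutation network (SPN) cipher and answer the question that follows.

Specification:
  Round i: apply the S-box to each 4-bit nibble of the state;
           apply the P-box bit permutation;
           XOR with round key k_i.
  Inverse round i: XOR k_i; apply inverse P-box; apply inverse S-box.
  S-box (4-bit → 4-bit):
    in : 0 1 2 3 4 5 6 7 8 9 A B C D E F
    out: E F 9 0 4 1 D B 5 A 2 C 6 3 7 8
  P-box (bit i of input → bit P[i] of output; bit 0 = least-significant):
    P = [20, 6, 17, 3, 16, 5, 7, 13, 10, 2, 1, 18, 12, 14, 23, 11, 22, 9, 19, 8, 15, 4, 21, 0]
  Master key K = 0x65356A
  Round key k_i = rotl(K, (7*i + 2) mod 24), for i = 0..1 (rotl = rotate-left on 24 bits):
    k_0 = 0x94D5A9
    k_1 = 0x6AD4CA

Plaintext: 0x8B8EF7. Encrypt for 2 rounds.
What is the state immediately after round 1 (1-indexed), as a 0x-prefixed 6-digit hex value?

s_0 = plaintext = 0x8B8EF7
s_1 = Round(s_0, k_0) = 0x2C60E7
s_2 = Round(s_1, k_1) = 0xF74E25

0x2C60E7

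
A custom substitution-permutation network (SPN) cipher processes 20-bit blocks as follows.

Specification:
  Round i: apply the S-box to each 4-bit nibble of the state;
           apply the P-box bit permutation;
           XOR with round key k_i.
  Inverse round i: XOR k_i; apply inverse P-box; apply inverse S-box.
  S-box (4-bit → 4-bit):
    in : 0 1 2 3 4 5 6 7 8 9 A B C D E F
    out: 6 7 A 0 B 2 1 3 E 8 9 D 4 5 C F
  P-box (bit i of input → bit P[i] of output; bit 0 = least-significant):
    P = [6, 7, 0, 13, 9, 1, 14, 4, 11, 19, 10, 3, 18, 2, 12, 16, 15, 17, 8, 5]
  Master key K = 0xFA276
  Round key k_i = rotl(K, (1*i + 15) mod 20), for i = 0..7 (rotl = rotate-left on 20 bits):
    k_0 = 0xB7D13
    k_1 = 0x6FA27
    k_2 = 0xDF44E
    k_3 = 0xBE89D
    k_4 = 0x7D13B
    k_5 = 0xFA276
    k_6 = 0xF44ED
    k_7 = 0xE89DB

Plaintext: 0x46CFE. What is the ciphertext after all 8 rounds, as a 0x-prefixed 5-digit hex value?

s_0 = plaintext = 0x46CFE
s_1 = Round(s_0, k_0) = 0xD9B20
s_2 = Round(s_1, k_1) = 0x777BC
s_3 = Round(s_2, k_2) = 0x33E5B
s_4 = Round(s_3, k_3) = 0xBCCD6
s_5 = Round(s_4, k_4) = 0x7065B
s_6 = Round(s_5, k_5) = 0xD1A31
s_7 = Round(s_6, k_6) = 0xBDD20
s_8 = Round(s_7, k_7) = 0xA1468

0xA1468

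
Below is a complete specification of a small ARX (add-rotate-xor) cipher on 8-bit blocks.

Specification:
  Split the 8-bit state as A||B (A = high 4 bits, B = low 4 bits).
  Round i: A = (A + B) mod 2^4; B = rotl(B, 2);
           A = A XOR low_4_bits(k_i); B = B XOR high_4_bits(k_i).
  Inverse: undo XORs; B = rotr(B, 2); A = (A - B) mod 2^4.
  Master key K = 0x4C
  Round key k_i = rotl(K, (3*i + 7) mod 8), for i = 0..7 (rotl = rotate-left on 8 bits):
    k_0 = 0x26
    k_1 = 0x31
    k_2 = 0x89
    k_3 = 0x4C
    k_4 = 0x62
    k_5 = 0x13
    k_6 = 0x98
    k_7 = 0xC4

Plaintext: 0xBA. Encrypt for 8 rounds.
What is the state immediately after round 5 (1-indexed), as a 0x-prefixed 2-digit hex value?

s_0 = plaintext = 0xBA
s_1 = Round(s_0, k_0) = 0x38
s_2 = Round(s_1, k_1) = 0xA1
s_3 = Round(s_2, k_2) = 0x2C
s_4 = Round(s_3, k_3) = 0x27
s_5 = Round(s_4, k_4) = 0xBB
s_6 = Round(s_5, k_5) = 0x5F
s_7 = Round(s_6, k_6) = 0xC6
s_8 = Round(s_7, k_7) = 0x65

0xBB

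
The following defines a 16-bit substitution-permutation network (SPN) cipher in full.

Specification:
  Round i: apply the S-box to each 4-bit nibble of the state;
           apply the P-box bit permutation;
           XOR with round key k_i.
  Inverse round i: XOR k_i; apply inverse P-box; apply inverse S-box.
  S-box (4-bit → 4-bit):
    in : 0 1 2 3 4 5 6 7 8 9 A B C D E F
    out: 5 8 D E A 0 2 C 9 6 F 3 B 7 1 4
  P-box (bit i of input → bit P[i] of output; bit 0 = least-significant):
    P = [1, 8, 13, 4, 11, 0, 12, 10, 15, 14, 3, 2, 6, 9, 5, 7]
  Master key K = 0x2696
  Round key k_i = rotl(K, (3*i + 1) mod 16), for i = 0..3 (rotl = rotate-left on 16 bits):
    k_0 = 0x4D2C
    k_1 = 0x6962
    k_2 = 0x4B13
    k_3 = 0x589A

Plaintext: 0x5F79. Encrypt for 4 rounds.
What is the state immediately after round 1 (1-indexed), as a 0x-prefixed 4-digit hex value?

s_0 = plaintext = 0x5F79
s_1 = Round(s_0, k_0) = 0x7824
s_2 = Round(s_1, k_1) = 0xF4D6
s_3 = Round(s_2, k_2) = 0x1236
s_4 = Round(s_3, k_3) = 0xCD17

0x7824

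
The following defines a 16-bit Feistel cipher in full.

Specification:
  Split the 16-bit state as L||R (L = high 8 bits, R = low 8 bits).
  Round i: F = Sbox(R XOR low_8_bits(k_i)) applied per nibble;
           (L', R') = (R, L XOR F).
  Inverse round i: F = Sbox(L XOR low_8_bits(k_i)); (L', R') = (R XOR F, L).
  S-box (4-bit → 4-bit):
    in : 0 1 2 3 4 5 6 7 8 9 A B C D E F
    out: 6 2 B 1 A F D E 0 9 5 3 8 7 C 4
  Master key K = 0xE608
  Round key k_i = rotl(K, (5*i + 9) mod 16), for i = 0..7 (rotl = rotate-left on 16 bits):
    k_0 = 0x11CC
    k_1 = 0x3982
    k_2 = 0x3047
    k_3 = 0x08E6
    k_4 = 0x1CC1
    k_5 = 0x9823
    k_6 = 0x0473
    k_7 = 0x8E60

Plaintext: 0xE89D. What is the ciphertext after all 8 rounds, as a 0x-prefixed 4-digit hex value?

s_0 = plaintext = 0xE89D
s_1 = Round(s_0, k_0) = 0x9D1A
s_2 = Round(s_1, k_1) = 0x1A0D
s_3 = Round(s_2, k_2) = 0x0DBF
s_4 = Round(s_3, k_3) = 0xBFF4
s_5 = Round(s_4, k_4) = 0xF4A0
s_6 = Round(s_5, k_5) = 0xA0F5
s_7 = Round(s_6, k_6) = 0xF5AD
s_8 = Round(s_7, k_7) = 0xAD72

0xAD72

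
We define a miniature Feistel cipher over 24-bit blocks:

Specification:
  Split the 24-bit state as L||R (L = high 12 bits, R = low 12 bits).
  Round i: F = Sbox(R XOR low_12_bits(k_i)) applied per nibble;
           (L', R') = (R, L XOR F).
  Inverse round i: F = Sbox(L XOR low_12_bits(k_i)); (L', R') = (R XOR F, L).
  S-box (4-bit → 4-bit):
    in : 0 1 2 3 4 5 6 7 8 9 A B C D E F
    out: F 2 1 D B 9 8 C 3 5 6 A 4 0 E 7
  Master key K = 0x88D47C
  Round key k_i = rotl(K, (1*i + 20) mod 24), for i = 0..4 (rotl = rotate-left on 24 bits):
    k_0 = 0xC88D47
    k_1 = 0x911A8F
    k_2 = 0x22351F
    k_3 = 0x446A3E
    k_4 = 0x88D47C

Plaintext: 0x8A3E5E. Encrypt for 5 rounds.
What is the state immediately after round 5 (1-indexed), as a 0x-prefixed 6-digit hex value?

s_0 = plaintext = 0x8A3E5E
s_1 = Round(s_0, k_0) = 0xE5E586
s_2 = Round(s_1, k_1) = 0x5869AB
s_3 = Round(s_2, k_2) = 0x9AB12D
s_4 = Round(s_3, k_3) = 0x12D386
s_5 = Round(s_4, k_4) = 0x386D5B

0x386D5B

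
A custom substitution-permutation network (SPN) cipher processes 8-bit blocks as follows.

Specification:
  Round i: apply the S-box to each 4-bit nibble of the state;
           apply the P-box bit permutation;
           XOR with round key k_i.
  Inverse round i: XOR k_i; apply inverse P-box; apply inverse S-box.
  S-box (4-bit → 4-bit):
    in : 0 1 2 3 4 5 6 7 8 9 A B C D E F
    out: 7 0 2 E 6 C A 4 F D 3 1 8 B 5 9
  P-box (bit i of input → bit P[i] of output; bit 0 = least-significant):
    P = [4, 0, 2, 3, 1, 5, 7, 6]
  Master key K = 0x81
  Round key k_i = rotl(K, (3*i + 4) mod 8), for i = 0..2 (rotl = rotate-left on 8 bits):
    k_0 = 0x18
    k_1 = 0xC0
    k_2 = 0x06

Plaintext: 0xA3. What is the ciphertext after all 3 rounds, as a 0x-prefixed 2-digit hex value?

0x23

s_0 = plaintext = 0xA3
s_1 = Round(s_0, k_0) = 0x37
s_2 = Round(s_1, k_1) = 0x24
s_3 = Round(s_2, k_2) = 0x23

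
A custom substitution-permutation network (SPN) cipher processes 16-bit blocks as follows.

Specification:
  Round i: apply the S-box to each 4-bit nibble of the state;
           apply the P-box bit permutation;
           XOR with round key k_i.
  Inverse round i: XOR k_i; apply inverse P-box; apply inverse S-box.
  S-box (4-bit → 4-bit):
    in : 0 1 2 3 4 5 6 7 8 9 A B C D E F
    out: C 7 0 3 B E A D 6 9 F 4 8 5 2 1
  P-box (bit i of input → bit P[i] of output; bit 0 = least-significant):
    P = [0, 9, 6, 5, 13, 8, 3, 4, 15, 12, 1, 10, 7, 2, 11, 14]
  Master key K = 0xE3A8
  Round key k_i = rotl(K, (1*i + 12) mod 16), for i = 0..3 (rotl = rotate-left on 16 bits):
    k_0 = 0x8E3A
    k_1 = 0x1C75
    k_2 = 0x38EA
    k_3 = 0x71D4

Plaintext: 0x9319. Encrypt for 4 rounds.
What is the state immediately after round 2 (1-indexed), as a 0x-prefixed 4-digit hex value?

0xF6E4

s_0 = plaintext = 0x9319
s_1 = Round(s_0, k_0) = 0x7F93
s_2 = Round(s_1, k_1) = 0xF6E4
s_3 = Round(s_2, k_2) = 0x2F4B
s_4 = Round(s_3, k_3) = 0xD084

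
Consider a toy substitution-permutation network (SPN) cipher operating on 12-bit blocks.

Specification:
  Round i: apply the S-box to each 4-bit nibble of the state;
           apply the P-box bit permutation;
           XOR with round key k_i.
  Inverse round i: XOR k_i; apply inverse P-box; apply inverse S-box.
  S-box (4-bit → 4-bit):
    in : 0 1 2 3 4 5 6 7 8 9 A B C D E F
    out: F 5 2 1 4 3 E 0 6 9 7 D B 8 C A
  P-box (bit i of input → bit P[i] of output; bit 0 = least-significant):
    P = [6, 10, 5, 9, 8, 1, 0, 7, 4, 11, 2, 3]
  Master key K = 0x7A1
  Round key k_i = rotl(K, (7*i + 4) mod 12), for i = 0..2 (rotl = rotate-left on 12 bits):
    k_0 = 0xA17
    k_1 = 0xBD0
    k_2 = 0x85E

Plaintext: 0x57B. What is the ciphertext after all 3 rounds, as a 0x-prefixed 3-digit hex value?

s_0 = plaintext = 0x57B
s_1 = Round(s_0, k_0) = 0x067
s_2 = Round(s_1, k_1) = 0x34F
s_3 = Round(s_2, k_2) = 0xE4F

0xE4F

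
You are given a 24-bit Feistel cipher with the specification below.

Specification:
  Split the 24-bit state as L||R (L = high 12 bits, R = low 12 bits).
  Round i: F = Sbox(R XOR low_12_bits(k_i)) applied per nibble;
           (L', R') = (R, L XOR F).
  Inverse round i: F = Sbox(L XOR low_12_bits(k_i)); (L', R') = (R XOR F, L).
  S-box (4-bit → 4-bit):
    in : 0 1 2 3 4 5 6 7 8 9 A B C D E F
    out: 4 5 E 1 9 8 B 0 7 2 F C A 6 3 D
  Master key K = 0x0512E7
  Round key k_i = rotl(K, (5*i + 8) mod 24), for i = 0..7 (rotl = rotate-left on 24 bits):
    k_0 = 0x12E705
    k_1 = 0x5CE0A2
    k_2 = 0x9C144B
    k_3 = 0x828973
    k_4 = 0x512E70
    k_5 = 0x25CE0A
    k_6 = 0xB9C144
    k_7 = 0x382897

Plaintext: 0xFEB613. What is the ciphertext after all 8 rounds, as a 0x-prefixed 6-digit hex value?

s_0 = plaintext = 0xFEB613
s_1 = Round(s_0, k_0) = 0x613AB0
s_2 = Round(s_1, k_1) = 0xAB094D
s_3 = Round(s_2, k_2) = 0x94DCFB
s_4 = Round(s_3, k_3) = 0xCFB13A
s_5 = Round(s_4, k_4) = 0x13A164
s_6 = Round(s_5, k_5) = 0x164C89
s_7 = Round(s_6, k_6) = 0xC897C2
s_8 = Round(s_7, k_7) = 0x7C2101

0x7C2101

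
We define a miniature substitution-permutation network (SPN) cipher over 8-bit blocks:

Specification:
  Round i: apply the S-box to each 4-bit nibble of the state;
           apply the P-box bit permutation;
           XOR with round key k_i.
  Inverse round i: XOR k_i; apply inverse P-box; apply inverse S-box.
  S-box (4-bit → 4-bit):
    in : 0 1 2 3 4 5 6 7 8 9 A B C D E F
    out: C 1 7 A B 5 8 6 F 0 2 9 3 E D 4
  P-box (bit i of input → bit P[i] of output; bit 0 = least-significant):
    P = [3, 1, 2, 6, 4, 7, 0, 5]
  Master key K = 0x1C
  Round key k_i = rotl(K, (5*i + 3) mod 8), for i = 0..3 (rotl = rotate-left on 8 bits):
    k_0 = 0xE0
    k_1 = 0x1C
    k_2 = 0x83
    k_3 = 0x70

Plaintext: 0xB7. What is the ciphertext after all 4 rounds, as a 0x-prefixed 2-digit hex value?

s_0 = plaintext = 0xB7
s_1 = Round(s_0, k_0) = 0xD6
s_2 = Round(s_1, k_1) = 0xFD
s_3 = Round(s_2, k_2) = 0xC4
s_4 = Round(s_3, k_3) = 0xAA

0xAA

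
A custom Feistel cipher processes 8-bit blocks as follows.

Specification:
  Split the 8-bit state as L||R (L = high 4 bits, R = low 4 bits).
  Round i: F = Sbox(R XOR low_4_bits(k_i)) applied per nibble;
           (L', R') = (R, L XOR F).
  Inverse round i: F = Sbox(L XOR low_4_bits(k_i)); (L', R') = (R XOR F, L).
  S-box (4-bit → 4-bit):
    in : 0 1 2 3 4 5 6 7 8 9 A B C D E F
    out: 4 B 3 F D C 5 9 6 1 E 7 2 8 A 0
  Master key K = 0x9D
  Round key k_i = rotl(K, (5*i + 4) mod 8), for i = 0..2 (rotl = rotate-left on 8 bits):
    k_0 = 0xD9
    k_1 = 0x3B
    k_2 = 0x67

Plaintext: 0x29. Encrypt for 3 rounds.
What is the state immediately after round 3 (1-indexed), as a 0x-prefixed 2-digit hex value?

s_0 = plaintext = 0x29
s_1 = Round(s_0, k_0) = 0x96
s_2 = Round(s_1, k_1) = 0x61
s_3 = Round(s_2, k_2) = 0x13

0x13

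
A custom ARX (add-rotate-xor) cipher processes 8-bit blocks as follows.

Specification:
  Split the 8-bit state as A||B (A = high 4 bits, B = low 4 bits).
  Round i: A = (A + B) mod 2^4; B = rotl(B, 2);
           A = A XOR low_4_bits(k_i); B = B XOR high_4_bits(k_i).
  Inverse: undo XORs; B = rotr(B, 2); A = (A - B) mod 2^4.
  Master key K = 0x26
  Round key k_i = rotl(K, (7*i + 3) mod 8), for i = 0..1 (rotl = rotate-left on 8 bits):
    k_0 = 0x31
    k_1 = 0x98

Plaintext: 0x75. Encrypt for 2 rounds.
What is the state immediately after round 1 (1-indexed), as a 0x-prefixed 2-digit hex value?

0xD6

s_0 = plaintext = 0x75
s_1 = Round(s_0, k_0) = 0xD6
s_2 = Round(s_1, k_1) = 0xB0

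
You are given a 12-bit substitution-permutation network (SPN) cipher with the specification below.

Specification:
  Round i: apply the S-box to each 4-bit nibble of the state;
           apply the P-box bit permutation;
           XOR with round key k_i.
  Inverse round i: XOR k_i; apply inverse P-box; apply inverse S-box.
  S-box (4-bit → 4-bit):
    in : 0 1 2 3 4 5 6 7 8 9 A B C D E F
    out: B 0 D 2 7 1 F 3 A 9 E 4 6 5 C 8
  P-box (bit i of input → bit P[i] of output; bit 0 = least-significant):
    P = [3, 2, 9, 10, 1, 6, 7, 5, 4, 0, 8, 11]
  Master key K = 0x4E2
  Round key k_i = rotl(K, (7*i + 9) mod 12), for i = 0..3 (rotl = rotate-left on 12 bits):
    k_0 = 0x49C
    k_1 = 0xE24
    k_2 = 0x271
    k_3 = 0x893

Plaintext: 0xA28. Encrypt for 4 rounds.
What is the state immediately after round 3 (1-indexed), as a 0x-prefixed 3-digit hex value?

s_0 = plaintext = 0xA28
s_1 = Round(s_0, k_0) = 0x93B
s_2 = Round(s_1, k_1) = 0x474
s_3 = Round(s_2, k_2) = 0x12E
s_4 = Round(s_3, k_3) = 0xE31

0x12E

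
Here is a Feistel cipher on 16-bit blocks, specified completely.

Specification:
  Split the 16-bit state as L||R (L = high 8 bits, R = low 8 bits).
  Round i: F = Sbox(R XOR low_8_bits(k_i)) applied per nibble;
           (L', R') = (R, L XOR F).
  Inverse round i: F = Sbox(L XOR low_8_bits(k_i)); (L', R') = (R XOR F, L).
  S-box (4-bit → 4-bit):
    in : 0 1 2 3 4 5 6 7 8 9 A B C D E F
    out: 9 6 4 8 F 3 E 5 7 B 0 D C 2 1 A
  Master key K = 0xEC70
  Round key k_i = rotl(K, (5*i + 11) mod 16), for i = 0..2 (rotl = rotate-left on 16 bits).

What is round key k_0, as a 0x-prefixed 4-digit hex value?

K = 0xEC70
k_0 = rotl(K, (5*0+11) mod 16) = rotl(K, 11) = 0x8763

0x8763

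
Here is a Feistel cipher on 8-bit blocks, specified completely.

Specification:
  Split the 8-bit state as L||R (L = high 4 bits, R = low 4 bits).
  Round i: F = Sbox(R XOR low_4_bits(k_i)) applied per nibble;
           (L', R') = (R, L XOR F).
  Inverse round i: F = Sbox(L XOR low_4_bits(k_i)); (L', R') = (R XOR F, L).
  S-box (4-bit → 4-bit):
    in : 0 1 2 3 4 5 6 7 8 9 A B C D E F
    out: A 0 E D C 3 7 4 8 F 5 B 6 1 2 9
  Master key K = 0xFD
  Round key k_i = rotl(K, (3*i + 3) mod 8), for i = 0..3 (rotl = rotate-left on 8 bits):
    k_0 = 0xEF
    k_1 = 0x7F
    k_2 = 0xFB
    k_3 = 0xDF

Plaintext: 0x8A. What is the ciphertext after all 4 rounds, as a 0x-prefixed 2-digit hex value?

s_0 = plaintext = 0x8A
s_1 = Round(s_0, k_0) = 0xAB
s_2 = Round(s_1, k_1) = 0xB6
s_3 = Round(s_2, k_2) = 0x6A
s_4 = Round(s_3, k_3) = 0xA5

0xA5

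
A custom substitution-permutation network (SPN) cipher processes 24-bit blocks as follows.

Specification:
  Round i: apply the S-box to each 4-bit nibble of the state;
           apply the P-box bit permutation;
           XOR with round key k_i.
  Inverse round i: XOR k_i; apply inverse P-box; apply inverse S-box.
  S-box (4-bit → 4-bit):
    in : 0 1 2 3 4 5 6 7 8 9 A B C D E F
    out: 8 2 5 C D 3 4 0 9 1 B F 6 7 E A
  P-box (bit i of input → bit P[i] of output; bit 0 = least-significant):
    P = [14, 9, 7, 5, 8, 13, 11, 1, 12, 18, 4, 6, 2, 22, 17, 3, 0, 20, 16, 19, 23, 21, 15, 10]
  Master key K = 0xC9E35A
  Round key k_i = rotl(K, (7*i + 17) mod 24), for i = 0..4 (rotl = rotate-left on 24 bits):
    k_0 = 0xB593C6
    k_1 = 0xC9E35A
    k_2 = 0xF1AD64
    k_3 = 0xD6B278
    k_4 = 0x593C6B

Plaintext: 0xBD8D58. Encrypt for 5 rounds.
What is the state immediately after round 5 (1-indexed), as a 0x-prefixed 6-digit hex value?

s_0 = plaintext = 0xBD8D58
s_1 = Round(s_0, k_0) = 0x0066FB
s_2 = Round(s_1, k_1) = 0xC385E8
s_3 = Round(s_2, k_2) = 0xDC554A
s_4 = Round(s_3, k_3) = 0x23695E
s_5 = Round(s_4, k_4) = 0xD28FCB

0xD28FCB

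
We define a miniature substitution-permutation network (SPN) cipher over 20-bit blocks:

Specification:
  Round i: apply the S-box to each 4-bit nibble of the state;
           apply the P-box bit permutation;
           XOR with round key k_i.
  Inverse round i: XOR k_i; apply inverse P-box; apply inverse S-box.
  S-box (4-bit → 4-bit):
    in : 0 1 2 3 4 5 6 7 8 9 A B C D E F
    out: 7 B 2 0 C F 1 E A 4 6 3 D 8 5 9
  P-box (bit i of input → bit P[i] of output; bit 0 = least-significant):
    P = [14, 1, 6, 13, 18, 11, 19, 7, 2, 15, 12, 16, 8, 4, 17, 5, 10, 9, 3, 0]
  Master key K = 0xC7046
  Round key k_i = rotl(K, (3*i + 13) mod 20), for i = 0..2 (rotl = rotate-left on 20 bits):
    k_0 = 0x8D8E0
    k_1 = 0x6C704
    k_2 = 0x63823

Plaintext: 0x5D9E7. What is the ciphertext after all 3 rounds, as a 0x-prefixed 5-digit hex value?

s_0 = plaintext = 0x5D9E7
s_1 = Round(s_0, k_0) = 0x4EE8B
s_2 = Round(s_1, k_1) = 0x49E8B
s_3 = Round(s_2, k_2) = 0x460AC

0x460AC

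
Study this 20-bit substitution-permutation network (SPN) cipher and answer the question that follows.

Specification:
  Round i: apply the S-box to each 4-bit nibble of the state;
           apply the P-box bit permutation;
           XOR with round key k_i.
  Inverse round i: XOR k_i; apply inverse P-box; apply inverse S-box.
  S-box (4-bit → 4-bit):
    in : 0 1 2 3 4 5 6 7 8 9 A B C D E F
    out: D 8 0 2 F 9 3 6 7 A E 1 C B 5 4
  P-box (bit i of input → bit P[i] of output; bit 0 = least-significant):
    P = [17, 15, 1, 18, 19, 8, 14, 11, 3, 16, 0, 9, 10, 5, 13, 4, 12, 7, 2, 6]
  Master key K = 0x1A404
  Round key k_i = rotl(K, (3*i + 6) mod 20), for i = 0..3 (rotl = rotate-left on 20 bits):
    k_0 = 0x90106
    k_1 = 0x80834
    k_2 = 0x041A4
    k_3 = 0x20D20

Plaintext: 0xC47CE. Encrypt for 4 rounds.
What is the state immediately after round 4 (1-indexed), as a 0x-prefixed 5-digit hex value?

s_0 = plaintext = 0xC47CE
s_1 = Round(s_0, k_0) = 0xA6D71
s_2 = Round(s_1, k_1) = 0xD4FD8
s_3 = Round(s_2, k_2) = 0xAFC57
s_4 = Round(s_3, k_3) = 0xAA7E7

0xAA7E7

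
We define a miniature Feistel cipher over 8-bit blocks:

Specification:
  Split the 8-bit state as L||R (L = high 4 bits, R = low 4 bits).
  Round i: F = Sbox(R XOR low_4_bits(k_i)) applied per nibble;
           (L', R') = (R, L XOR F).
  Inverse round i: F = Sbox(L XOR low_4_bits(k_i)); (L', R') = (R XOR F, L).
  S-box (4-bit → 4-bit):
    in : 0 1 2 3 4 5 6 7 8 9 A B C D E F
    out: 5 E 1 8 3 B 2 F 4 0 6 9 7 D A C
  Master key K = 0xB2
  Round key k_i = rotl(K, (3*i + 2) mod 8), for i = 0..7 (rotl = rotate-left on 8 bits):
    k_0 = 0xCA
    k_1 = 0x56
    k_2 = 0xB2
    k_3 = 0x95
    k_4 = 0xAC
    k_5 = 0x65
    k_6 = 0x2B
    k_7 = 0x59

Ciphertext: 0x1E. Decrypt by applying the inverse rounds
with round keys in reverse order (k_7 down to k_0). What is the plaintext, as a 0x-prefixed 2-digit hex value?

0x4D

s_0 = ciphertext = 0x1E
s_1 = InvRound(s_0, k_7) = 0xA1
s_2 = InvRound(s_1, k_6) = 0xFA
s_3 = InvRound(s_2, k_5) = 0xCF
s_4 = InvRound(s_3, k_4) = 0xAC
s_5 = InvRound(s_4, k_3) = 0x0A
s_6 = InvRound(s_5, k_2) = 0xB0
s_7 = InvRound(s_6, k_1) = 0xDB
s_8 = InvRound(s_7, k_0) = 0x4D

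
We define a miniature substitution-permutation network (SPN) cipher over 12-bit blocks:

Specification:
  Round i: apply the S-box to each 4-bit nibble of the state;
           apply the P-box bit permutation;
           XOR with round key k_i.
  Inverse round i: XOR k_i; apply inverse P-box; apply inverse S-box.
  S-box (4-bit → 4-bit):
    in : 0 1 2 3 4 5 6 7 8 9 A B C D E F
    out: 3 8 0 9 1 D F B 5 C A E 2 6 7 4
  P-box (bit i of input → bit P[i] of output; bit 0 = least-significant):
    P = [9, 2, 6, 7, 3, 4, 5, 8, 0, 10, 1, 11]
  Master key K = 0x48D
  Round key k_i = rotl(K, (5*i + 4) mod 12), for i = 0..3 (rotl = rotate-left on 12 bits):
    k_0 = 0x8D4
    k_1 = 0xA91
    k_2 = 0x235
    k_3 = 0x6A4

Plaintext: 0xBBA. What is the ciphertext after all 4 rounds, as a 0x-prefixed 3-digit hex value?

s_0 = plaintext = 0xBBA
s_1 = Round(s_0, k_0) = 0x562
s_2 = Round(s_1, k_1) = 0x3AA
s_3 = Round(s_2, k_2) = 0xBA0
s_4 = Round(s_3, k_3) = 0x9B2

0x9B2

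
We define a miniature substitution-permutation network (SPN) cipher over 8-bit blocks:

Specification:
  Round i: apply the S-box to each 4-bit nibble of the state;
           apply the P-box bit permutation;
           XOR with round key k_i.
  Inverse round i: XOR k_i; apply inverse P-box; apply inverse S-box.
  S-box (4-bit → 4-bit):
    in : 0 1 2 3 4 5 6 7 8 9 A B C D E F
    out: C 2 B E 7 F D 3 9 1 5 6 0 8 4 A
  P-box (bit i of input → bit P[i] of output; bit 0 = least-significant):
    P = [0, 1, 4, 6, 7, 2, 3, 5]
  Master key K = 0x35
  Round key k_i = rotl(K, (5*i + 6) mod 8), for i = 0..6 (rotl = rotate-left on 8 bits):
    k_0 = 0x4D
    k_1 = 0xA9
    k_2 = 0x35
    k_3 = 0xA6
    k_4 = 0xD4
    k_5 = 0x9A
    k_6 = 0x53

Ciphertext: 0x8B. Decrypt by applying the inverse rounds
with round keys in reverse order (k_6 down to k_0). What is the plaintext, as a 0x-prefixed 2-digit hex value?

s_0 = ciphertext = 0x8B
s_1 = InvRound(s_0, k_6) = 0xA0
s_2 = InvRound(s_1, k_5) = 0x0B
s_3 = InvRound(s_2, k_4) = 0x45
s_4 = InvRound(s_3, k_3) = 0x82
s_5 = InvRound(s_4, k_2) = 0x24
s_6 = InvRound(s_5, k_1) = 0x49
s_7 = InvRound(s_6, k_0) = 0x1C

0x1C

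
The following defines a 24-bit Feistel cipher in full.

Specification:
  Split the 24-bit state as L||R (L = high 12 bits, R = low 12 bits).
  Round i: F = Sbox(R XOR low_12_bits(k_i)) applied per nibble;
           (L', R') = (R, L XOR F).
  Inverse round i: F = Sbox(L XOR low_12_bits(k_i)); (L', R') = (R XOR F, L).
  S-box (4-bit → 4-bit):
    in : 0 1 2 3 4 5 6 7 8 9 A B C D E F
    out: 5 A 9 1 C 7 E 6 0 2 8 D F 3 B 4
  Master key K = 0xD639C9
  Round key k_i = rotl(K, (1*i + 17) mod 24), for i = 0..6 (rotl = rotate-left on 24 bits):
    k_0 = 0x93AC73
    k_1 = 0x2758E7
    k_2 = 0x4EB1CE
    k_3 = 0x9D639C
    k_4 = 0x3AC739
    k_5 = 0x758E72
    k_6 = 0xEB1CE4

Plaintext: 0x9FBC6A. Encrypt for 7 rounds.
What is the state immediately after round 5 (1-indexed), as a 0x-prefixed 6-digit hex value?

0x73B364

s_0 = plaintext = 0x9FBC6A
s_1 = Round(s_0, k_0) = 0xC6AC59
s_2 = Round(s_1, k_1) = 0xC590B1
s_3 = Round(s_2, k_2) = 0x0B163D
s_4 = Round(s_3, k_3) = 0x63D73B
s_5 = Round(s_4, k_4) = 0x73B364
s_6 = Round(s_5, k_5) = 0x364495
s_7 = Round(s_6, k_6) = 0x49530E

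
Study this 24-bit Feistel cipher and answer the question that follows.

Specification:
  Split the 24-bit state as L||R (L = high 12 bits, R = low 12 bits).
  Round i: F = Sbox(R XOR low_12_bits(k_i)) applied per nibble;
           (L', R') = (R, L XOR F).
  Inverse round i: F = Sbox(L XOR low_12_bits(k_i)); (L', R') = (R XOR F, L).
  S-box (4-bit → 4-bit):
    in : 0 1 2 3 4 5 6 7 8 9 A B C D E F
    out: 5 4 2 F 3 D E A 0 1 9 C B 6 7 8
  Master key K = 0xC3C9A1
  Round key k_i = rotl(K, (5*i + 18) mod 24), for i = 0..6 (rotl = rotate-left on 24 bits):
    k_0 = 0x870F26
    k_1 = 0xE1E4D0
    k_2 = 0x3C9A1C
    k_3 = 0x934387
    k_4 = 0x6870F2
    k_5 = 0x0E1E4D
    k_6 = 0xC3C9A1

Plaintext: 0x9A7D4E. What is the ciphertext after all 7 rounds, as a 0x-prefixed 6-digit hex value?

0x09C7AE

s_0 = plaintext = 0x9A7D4E
s_1 = Round(s_0, k_0) = 0xD4EB47
s_2 = Round(s_1, k_1) = 0xB47554
s_3 = Round(s_2, k_2) = 0x554377
s_4 = Round(s_3, k_3) = 0x3770D1
s_5 = Round(s_4, k_4) = 0x0D1658
s_6 = Round(s_5, k_5) = 0x65809C
s_7 = Round(s_6, k_6) = 0x09C7AE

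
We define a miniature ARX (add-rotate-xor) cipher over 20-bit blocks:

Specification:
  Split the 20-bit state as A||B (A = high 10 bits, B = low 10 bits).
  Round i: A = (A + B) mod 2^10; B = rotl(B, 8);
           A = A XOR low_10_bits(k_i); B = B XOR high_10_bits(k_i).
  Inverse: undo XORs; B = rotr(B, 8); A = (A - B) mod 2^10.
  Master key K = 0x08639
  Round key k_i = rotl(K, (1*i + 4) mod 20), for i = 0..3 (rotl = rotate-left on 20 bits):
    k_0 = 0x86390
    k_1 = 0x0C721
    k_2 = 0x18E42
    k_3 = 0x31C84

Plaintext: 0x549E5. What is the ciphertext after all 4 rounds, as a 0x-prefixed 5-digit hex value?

0x3B581

s_0 = plaintext = 0x549E5
s_1 = Round(s_0, k_0) = 0x29F61
s_2 = Round(s_1, k_1) = 0xCA5E9
s_3 = Round(s_2, k_2) = 0xD4119
s_4 = Round(s_3, k_3) = 0x3B581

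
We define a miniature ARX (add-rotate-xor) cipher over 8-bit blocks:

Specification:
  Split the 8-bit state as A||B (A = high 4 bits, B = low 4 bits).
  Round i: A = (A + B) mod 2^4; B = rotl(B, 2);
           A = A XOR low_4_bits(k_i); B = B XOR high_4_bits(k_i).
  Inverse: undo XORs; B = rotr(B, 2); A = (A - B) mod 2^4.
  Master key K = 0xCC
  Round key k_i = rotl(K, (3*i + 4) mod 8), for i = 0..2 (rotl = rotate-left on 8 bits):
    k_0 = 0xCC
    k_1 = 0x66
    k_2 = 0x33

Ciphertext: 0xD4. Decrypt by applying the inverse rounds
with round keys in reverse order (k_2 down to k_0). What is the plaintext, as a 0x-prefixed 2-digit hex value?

0xD8

s_0 = ciphertext = 0xD4
s_1 = InvRound(s_0, k_2) = 0x1D
s_2 = InvRound(s_1, k_1) = 0x9E
s_3 = InvRound(s_2, k_0) = 0xD8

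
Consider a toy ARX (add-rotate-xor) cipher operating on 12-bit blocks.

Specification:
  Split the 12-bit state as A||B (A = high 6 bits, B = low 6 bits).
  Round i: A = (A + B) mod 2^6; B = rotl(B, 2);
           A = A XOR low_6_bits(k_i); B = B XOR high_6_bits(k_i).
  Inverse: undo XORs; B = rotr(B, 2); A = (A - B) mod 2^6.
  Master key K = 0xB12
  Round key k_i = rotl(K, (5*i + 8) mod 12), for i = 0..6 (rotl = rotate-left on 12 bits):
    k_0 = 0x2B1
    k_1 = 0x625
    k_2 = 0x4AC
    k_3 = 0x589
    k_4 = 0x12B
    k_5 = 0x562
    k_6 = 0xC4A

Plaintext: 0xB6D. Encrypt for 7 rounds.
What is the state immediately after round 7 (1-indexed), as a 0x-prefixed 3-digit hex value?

s_0 = plaintext = 0xB6D
s_1 = Round(s_0, k_0) = 0xAFC
s_2 = Round(s_1, k_1) = 0x0AB
s_3 = Round(s_2, k_2) = 0x07C
s_4 = Round(s_3, k_3) = 0xD25
s_5 = Round(s_4, k_4) = 0xC92
s_6 = Round(s_5, k_5) = 0x99C
s_7 = Round(s_6, k_6) = 0x200

0x200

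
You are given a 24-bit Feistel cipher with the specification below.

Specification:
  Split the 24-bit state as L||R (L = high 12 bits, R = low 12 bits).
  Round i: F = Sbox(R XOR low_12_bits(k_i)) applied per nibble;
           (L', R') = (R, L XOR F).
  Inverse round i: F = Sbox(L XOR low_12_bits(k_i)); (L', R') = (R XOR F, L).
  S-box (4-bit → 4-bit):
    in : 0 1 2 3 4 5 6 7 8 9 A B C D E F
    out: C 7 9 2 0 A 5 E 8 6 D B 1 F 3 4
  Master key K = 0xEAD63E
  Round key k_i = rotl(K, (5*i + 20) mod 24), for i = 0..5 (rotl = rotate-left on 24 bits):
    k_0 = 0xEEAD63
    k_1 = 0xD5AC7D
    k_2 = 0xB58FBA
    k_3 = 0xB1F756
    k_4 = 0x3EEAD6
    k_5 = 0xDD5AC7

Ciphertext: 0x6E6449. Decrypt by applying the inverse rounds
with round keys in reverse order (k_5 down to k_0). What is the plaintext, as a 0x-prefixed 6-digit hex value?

0x57E6CF

s_0 = ciphertext = 0x6E6449
s_1 = InvRound(s_0, k_5) = 0x5DE6E6
s_2 = InvRound(s_1, k_4) = 0x22E5DE
s_3 = InvRound(s_2, k_3) = 0xF3622E
s_4 = InvRound(s_3, k_2) = 0xEAFF36
s_5 = InvRound(s_4, k_1) = 0x6CFEAF
s_6 = InvRound(s_5, k_0) = 0x57E6CF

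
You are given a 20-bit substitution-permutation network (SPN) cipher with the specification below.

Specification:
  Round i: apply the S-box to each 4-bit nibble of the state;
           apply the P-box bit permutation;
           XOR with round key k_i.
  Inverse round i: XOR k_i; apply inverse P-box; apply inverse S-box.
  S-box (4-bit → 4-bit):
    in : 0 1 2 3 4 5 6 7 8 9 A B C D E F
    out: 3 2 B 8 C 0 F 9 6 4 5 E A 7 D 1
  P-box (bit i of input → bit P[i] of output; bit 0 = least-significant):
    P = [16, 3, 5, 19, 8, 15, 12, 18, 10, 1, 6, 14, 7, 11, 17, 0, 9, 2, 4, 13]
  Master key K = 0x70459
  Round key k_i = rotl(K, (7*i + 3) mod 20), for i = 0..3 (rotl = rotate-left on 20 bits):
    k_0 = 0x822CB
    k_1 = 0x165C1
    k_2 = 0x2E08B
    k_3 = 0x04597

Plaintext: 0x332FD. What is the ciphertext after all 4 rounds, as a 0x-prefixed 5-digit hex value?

s_0 = plaintext = 0x332FD
s_1 = Round(s_0, k_0) = 0x947E0
s_2 = Round(s_1, k_1) = 0x630D8
s_3 = Round(s_2, k_2) = 0x257B4
s_4 = Round(s_3, k_3) = 0xCB3B3

0xCB3B3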